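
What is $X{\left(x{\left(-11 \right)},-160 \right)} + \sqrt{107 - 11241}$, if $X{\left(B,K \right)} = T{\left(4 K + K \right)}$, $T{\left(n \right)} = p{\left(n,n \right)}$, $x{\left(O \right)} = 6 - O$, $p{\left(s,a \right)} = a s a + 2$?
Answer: $-511999998 + i \sqrt{11134} \approx -5.12 \cdot 10^{8} + 105.52 i$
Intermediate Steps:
$p{\left(s,a \right)} = 2 + s a^{2}$ ($p{\left(s,a \right)} = s a^{2} + 2 = 2 + s a^{2}$)
$T{\left(n \right)} = 2 + n^{3}$ ($T{\left(n \right)} = 2 + n n^{2} = 2 + n^{3}$)
$X{\left(B,K \right)} = 2 + 125 K^{3}$ ($X{\left(B,K \right)} = 2 + \left(4 K + K\right)^{3} = 2 + \left(5 K\right)^{3} = 2 + 125 K^{3}$)
$X{\left(x{\left(-11 \right)},-160 \right)} + \sqrt{107 - 11241} = \left(2 + 125 \left(-160\right)^{3}\right) + \sqrt{107 - 11241} = \left(2 + 125 \left(-4096000\right)\right) + \sqrt{-11134} = \left(2 - 512000000\right) + i \sqrt{11134} = -511999998 + i \sqrt{11134}$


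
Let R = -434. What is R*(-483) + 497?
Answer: 210119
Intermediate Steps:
R*(-483) + 497 = -434*(-483) + 497 = 209622 + 497 = 210119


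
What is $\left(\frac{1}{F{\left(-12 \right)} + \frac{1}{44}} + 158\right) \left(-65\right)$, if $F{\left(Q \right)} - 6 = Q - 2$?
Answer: $- \frac{277070}{27} \approx -10262.0$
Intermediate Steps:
$F{\left(Q \right)} = 4 + Q$ ($F{\left(Q \right)} = 6 + \left(Q - 2\right) = 6 + \left(-2 + Q\right) = 4 + Q$)
$\left(\frac{1}{F{\left(-12 \right)} + \frac{1}{44}} + 158\right) \left(-65\right) = \left(\frac{1}{\left(4 - 12\right) + \frac{1}{44}} + 158\right) \left(-65\right) = \left(\frac{1}{-8 + \frac{1}{44}} + 158\right) \left(-65\right) = \left(\frac{1}{- \frac{351}{44}} + 158\right) \left(-65\right) = \left(- \frac{44}{351} + 158\right) \left(-65\right) = \frac{55414}{351} \left(-65\right) = - \frac{277070}{27}$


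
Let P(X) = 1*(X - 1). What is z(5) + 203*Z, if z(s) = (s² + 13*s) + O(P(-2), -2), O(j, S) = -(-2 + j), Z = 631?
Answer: 128188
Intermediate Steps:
P(X) = -1 + X (P(X) = 1*(-1 + X) = -1 + X)
O(j, S) = 2 - j
z(s) = 5 + s² + 13*s (z(s) = (s² + 13*s) + (2 - (-1 - 2)) = (s² + 13*s) + (2 - 1*(-3)) = (s² + 13*s) + (2 + 3) = (s² + 13*s) + 5 = 5 + s² + 13*s)
z(5) + 203*Z = (5 + 5² + 13*5) + 203*631 = (5 + 25 + 65) + 128093 = 95 + 128093 = 128188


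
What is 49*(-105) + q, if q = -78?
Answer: -5223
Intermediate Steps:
49*(-105) + q = 49*(-105) - 78 = -5145 - 78 = -5223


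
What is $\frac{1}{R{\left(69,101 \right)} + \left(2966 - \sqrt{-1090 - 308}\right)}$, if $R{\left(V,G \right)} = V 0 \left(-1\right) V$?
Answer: $\frac{1483}{4399277} + \frac{i \sqrt{1398}}{8798554} \approx 0.0003371 + 4.2495 \cdot 10^{-6} i$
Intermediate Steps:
$R{\left(V,G \right)} = 0$ ($R{\left(V,G \right)} = 0 \left(-1\right) V = 0 V = 0$)
$\frac{1}{R{\left(69,101 \right)} + \left(2966 - \sqrt{-1090 - 308}\right)} = \frac{1}{0 + \left(2966 - \sqrt{-1090 - 308}\right)} = \frac{1}{0 + \left(2966 - \sqrt{-1398}\right)} = \frac{1}{0 + \left(2966 - i \sqrt{1398}\right)} = \frac{1}{2966 - i \sqrt{1398}}$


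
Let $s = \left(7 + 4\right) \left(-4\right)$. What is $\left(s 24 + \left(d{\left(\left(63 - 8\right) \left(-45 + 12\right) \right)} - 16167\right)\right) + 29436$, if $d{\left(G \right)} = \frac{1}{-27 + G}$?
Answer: $\frac{22496345}{1842} \approx 12213.0$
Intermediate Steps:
$s = -44$ ($s = 11 \left(-4\right) = -44$)
$\left(s 24 + \left(d{\left(\left(63 - 8\right) \left(-45 + 12\right) \right)} - 16167\right)\right) + 29436 = \left(\left(-44\right) 24 + \left(\frac{1}{-27 + \left(63 - 8\right) \left(-45 + 12\right)} - 16167\right)\right) + 29436 = \left(-1056 - \left(16167 - \frac{1}{-27 + 55 \left(-33\right)}\right)\right) + 29436 = \left(-1056 - \left(16167 - \frac{1}{-27 - 1815}\right)\right) + 29436 = \left(-1056 - \left(16167 - \frac{1}{-1842}\right)\right) + 29436 = \left(-1056 - \frac{29779615}{1842}\right) + 29436 = - \frac{31724767}{1842} + 29436 = \frac{22496345}{1842}$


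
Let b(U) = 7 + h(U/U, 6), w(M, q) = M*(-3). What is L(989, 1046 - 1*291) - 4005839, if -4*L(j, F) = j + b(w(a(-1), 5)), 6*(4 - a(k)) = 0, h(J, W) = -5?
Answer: -16024347/4 ≈ -4.0061e+6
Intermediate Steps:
a(k) = 4 (a(k) = 4 - ⅙*0 = 4 + 0 = 4)
w(M, q) = -3*M
b(U) = 2 (b(U) = 7 - 5 = 2)
L(j, F) = -½ - j/4 (L(j, F) = -(j + 2)/4 = -(2 + j)/4 = -½ - j/4)
L(989, 1046 - 1*291) - 4005839 = (-½ - ¼*989) - 4005839 = (-½ - 989/4) - 4005839 = -991/4 - 4005839 = -16024347/4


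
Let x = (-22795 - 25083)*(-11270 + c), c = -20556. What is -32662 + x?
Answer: 1523732566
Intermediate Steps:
x = 1523765228 (x = (-22795 - 25083)*(-11270 - 20556) = -47878*(-31826) = 1523765228)
-32662 + x = -32662 + 1523765228 = 1523732566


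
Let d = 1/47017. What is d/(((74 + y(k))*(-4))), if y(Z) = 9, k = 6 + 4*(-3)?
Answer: -1/15609644 ≈ -6.4063e-8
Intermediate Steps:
k = -6 (k = 6 - 12 = -6)
d = 1/47017 ≈ 2.1269e-5
d/(((74 + y(k))*(-4))) = 1/(47017*(((74 + 9)*(-4)))) = 1/(47017*((83*(-4)))) = (1/47017)/(-332) = (1/47017)*(-1/332) = -1/15609644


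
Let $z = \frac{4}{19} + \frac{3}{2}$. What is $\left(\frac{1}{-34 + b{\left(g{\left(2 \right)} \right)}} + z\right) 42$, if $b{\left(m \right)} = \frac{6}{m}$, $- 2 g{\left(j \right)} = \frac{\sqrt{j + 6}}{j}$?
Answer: $\frac{363132}{5149} + \frac{63 \sqrt{2}}{271} \approx 70.854$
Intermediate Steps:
$g{\left(j \right)} = - \frac{\sqrt{6 + j}}{2 j}$ ($g{\left(j \right)} = - \frac{\sqrt{j + 6} \frac{1}{j}}{2} = - \frac{\sqrt{6 + j} \frac{1}{j}}{2} = - \frac{\frac{1}{j} \sqrt{6 + j}}{2} = - \frac{\sqrt{6 + j}}{2 j}$)
$z = \frac{65}{38}$ ($z = 4 \cdot \frac{1}{19} + 3 \cdot \frac{1}{2} = \frac{4}{19} + \frac{3}{2} = \frac{65}{38} \approx 1.7105$)
$\left(\frac{1}{-34 + b{\left(g{\left(2 \right)} \right)}} + z\right) 42 = \left(\frac{1}{-34 + \frac{6}{\left(- \frac{1}{2}\right) \frac{1}{2} \sqrt{6 + 2}}} + \frac{65}{38}\right) 42 = \left(\frac{1}{-34 + \frac{6}{\left(- \frac{1}{2}\right) \frac{1}{2} \sqrt{8}}} + \frac{65}{38}\right) 42 = \left(\frac{1}{-34 + \frac{6}{\left(- \frac{1}{2}\right) \frac{1}{2} \cdot 2 \sqrt{2}}} + \frac{65}{38}\right) 42 = \left(\frac{1}{-34 + \frac{6}{\left(- \frac{1}{2}\right) \sqrt{2}}} + \frac{65}{38}\right) 42 = \left(\frac{1}{-34 + 6 \left(- \sqrt{2}\right)} + \frac{65}{38}\right) 42 = \left(\frac{1}{-34 - 6 \sqrt{2}} + \frac{65}{38}\right) 42 = \left(\frac{65}{38} + \frac{1}{-34 - 6 \sqrt{2}}\right) 42 = \frac{1365}{19} + \frac{42}{-34 - 6 \sqrt{2}}$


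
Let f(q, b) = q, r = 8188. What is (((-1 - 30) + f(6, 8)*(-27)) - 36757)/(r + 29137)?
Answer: -1478/1493 ≈ -0.98995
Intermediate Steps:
(((-1 - 30) + f(6, 8)*(-27)) - 36757)/(r + 29137) = (((-1 - 30) + 6*(-27)) - 36757)/(8188 + 29137) = ((-31 - 162) - 36757)/37325 = (-193 - 36757)*(1/37325) = -36950*1/37325 = -1478/1493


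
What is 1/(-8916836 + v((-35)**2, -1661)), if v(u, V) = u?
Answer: -1/8915611 ≈ -1.1216e-7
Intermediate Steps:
1/(-8916836 + v((-35)**2, -1661)) = 1/(-8916836 + (-35)**2) = 1/(-8916836 + 1225) = 1/(-8915611) = -1/8915611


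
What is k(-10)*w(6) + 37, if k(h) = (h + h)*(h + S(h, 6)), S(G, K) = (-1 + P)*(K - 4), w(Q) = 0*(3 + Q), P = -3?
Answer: 37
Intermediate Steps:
w(Q) = 0
S(G, K) = 16 - 4*K (S(G, K) = (-1 - 3)*(K - 4) = -4*(-4 + K) = 16 - 4*K)
k(h) = 2*h*(-8 + h) (k(h) = (h + h)*(h + (16 - 4*6)) = (2*h)*(h + (16 - 24)) = (2*h)*(h - 8) = (2*h)*(-8 + h) = 2*h*(-8 + h))
k(-10)*w(6) + 37 = (2*(-10)*(-8 - 10))*0 + 37 = (2*(-10)*(-18))*0 + 37 = 360*0 + 37 = 0 + 37 = 37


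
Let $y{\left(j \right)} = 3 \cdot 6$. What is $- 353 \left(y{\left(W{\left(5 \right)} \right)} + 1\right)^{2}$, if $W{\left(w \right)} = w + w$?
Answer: $-127433$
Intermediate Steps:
$W{\left(w \right)} = 2 w$
$y{\left(j \right)} = 18$
$- 353 \left(y{\left(W{\left(5 \right)} \right)} + 1\right)^{2} = - 353 \left(18 + 1\right)^{2} = - 353 \cdot 19^{2} = \left(-353\right) 361 = -127433$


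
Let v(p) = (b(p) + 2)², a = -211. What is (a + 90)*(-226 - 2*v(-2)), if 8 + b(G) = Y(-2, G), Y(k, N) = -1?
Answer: 39204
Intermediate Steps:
b(G) = -9 (b(G) = -8 - 1 = -9)
v(p) = 49 (v(p) = (-9 + 2)² = (-7)² = 49)
(a + 90)*(-226 - 2*v(-2)) = (-211 + 90)*(-226 - 2*49) = -121*(-226 - 98) = -121*(-324) = 39204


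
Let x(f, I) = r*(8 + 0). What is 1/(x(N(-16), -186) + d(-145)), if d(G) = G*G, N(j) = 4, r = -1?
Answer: 1/21017 ≈ 4.7581e-5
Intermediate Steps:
x(f, I) = -8 (x(f, I) = -(8 + 0) = -1*8 = -8)
d(G) = G²
1/(x(N(-16), -186) + d(-145)) = 1/(-8 + (-145)²) = 1/(-8 + 21025) = 1/21017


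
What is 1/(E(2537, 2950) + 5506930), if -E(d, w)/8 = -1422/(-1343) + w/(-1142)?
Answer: 9707/53455887886 ≈ 1.8159e-7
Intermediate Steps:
E(d, w) = -144/17 + 4*w/571 (E(d, w) = -8*(-1422/(-1343) + w/(-1142)) = -8*(-1422*(-1/1343) + w*(-1/1142)) = -8*(18/17 - w/1142) = -144/17 + 4*w/571)
1/(E(2537, 2950) + 5506930) = 1/((-144/17 + (4/571)*2950) + 5506930) = 1/((-144/17 + 11800/571) + 5506930) = 1/(118376/9707 + 5506930) = 1/(53455887886/9707) = 9707/53455887886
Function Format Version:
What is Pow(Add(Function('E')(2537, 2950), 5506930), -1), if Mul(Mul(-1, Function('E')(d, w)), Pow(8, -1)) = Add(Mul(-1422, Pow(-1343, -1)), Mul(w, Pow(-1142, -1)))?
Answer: Rational(9707, 53455887886) ≈ 1.8159e-7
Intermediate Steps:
Function('E')(d, w) = Add(Rational(-144, 17), Mul(Rational(4, 571), w)) (Function('E')(d, w) = Mul(-8, Add(Mul(-1422, Pow(-1343, -1)), Mul(w, Pow(-1142, -1)))) = Mul(-8, Add(Mul(-1422, Rational(-1, 1343)), Mul(w, Rational(-1, 1142)))) = Mul(-8, Add(Rational(18, 17), Mul(Rational(-1, 1142), w))) = Add(Rational(-144, 17), Mul(Rational(4, 571), w)))
Pow(Add(Function('E')(2537, 2950), 5506930), -1) = Pow(Add(Add(Rational(-144, 17), Mul(Rational(4, 571), 2950)), 5506930), -1) = Pow(Add(Add(Rational(-144, 17), Rational(11800, 571)), 5506930), -1) = Pow(Add(Rational(118376, 9707), 5506930), -1) = Pow(Rational(53455887886, 9707), -1) = Rational(9707, 53455887886)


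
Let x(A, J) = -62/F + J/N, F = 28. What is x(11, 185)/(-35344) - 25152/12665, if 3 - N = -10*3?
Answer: -410725043111/206805873120 ≈ -1.9860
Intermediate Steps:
N = 33 (N = 3 - (-1)*10*3 = 3 - (-1)*30 = 3 - 1*(-30) = 3 + 30 = 33)
x(A, J) = -31/14 + J/33 (x(A, J) = -62/28 + J/33 = -62*1/28 + J*(1/33) = -31/14 + J/33)
x(11, 185)/(-35344) - 25152/12665 = (-31/14 + (1/33)*185)/(-35344) - 25152/12665 = (-31/14 + 185/33)*(-1/35344) - 25152*1/12665 = (1567/462)*(-1/35344) - 25152/12665 = -1567/16328928 - 25152/12665 = -410725043111/206805873120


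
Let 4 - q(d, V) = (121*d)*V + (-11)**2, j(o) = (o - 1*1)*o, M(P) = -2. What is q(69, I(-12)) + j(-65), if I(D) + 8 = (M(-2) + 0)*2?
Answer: 104361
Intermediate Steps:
j(o) = o*(-1 + o) (j(o) = (o - 1)*o = (-1 + o)*o = o*(-1 + o))
I(D) = -12 (I(D) = -8 + (-2 + 0)*2 = -8 - 2*2 = -8 - 4 = -12)
q(d, V) = -117 - 121*V*d (q(d, V) = 4 - ((121*d)*V + (-11)**2) = 4 - (121*V*d + 121) = 4 - (121 + 121*V*d) = 4 + (-121 - 121*V*d) = -117 - 121*V*d)
q(69, I(-12)) + j(-65) = (-117 - 121*(-12)*69) - 65*(-1 - 65) = (-117 + 100188) - 65*(-66) = 100071 + 4290 = 104361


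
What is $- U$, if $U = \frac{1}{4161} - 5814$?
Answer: $\frac{24192053}{4161} \approx 5814.0$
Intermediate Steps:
$U = - \frac{24192053}{4161}$ ($U = \frac{1}{4161} - 5814 = - \frac{24192053}{4161} \approx -5814.0$)
$- U = \left(-1\right) \left(- \frac{24192053}{4161}\right) = \frac{24192053}{4161}$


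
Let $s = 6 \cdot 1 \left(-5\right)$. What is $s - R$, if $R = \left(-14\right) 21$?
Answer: $264$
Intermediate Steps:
$R = -294$
$s = -30$ ($s = 6 \left(-5\right) = -30$)
$s - R = -30 - -294 = -30 + 294 = 264$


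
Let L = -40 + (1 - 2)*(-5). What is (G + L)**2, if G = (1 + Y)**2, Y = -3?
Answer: 961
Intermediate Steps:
L = -35 (L = -40 - 1*(-5) = -40 + 5 = -35)
G = 4 (G = (1 - 3)**2 = (-2)**2 = 4)
(G + L)**2 = (4 - 35)**2 = (-31)**2 = 961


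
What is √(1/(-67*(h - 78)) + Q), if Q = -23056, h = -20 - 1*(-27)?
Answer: I*√521735348987/4757 ≈ 151.84*I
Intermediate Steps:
h = 7 (h = -20 + 27 = 7)
√(1/(-67*(h - 78)) + Q) = √(1/(-67*(7 - 78)) - 23056) = √(1/(-67*(-71)) - 23056) = √(1/4757 - 23056) = √(-109677391/4757) = I*√521735348987/4757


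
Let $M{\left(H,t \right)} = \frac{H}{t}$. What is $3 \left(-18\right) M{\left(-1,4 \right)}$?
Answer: $\frac{27}{2} \approx 13.5$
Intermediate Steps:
$3 \left(-18\right) M{\left(-1,4 \right)} = 3 \left(-18\right) \left(- \frac{1}{4}\right) = - 54 \left(\left(-1\right) \frac{1}{4}\right) = \left(-54\right) \left(- \frac{1}{4}\right) = \frac{27}{2}$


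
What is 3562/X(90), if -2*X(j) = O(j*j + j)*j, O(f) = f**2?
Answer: -137/116093250 ≈ -1.1801e-6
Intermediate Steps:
X(j) = -j*(j + j**2)**2/2 (X(j) = -(j*j + j)**2*j/2 = -(j**2 + j)**2*j/2 = -(j + j**2)**2*j/2 = -j*(j + j**2)**2/2)
3562/X(90) = 3562/((-1/2*90**3*(1 + 90)**2)) = 3562/((-1/2*729000*91**2)) = 3562/((-1/2*729000*8281)) = 3562/(-3018424500) = 3562*(-1/3018424500) = -137/116093250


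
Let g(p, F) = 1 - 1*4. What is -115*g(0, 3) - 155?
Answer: 190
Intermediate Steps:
g(p, F) = -3 (g(p, F) = 1 - 4 = -3)
-115*g(0, 3) - 155 = -115*(-3) - 155 = 345 - 155 = 190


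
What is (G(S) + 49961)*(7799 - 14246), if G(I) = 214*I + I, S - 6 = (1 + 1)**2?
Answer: -335959617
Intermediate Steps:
S = 10 (S = 6 + (1 + 1)**2 = 6 + 2**2 = 6 + 4 = 10)
G(I) = 215*I
(G(S) + 49961)*(7799 - 14246) = (215*10 + 49961)*(7799 - 14246) = (2150 + 49961)*(-6447) = 52111*(-6447) = -335959617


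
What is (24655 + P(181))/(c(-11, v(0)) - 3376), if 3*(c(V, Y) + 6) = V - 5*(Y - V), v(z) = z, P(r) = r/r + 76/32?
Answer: -197267/27232 ≈ -7.2439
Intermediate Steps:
P(r) = 27/8 (P(r) = 1 + 76*(1/32) = 1 + 19/8 = 27/8)
c(V, Y) = -6 + 2*V - 5*Y/3 (c(V, Y) = -6 + (V - 5*(Y - V))/3 = -6 + (V + (-5*Y + 5*V))/3 = -6 + (-5*Y + 6*V)/3 = -6 + (2*V - 5*Y/3) = -6 + 2*V - 5*Y/3)
(24655 + P(181))/(c(-11, v(0)) - 3376) = (24655 + 27/8)/((-6 + 2*(-11) - 5/3*0) - 3376) = 197267/(8*((-6 - 22 + 0) - 3376)) = 197267/(8*(-28 - 3376)) = (197267/8)/(-3404) = (197267/8)*(-1/3404) = -197267/27232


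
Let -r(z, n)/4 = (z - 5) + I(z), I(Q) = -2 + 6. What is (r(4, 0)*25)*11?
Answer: -3300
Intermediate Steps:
I(Q) = 4
r(z, n) = 4 - 4*z (r(z, n) = -4*((z - 5) + 4) = -4*((-5 + z) + 4) = -4*(-1 + z) = 4 - 4*z)
(r(4, 0)*25)*11 = ((4 - 4*4)*25)*11 = ((4 - 16)*25)*11 = -12*25*11 = -300*11 = -3300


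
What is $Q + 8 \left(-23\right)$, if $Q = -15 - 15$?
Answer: $-214$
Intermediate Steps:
$Q = -30$
$Q + 8 \left(-23\right) = -30 + 8 \left(-23\right) = -30 - 184 = -214$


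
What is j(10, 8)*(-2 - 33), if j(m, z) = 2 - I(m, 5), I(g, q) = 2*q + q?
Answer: 455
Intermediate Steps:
I(g, q) = 3*q
j(m, z) = -13 (j(m, z) = 2 - 3*5 = 2 - 1*15 = 2 - 15 = -13)
j(10, 8)*(-2 - 33) = -13*(-2 - 33) = -13*(-35) = 455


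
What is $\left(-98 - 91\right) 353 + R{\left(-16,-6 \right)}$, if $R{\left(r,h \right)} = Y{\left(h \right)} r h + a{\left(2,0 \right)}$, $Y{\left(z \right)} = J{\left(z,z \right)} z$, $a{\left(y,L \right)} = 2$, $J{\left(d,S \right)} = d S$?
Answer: $-87451$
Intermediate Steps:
$J{\left(d,S \right)} = S d$
$Y{\left(z \right)} = z^{3}$ ($Y{\left(z \right)} = z z z = z^{2} z = z^{3}$)
$R{\left(r,h \right)} = 2 + r h^{4}$ ($R{\left(r,h \right)} = h^{3} r h + 2 = r h^{3} h + 2 = r h^{4} + 2 = 2 + r h^{4}$)
$\left(-98 - 91\right) 353 + R{\left(-16,-6 \right)} = \left(-98 - 91\right) 353 + \left(2 - 16 \left(-6\right)^{4}\right) = \left(-98 - 91\right) 353 + \left(2 - 20736\right) = \left(-189\right) 353 + \left(2 - 20736\right) = -66717 - 20734 = -87451$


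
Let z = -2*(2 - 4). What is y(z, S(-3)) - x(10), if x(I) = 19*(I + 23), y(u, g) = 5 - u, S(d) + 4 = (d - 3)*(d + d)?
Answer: -626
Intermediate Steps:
S(d) = -4 + 2*d*(-3 + d) (S(d) = -4 + (d - 3)*(d + d) = -4 + (-3 + d)*(2*d) = -4 + 2*d*(-3 + d))
z = 4 (z = -2*(-2) = 4)
x(I) = 437 + 19*I (x(I) = 19*(23 + I) = 437 + 19*I)
y(z, S(-3)) - x(10) = (5 - 1*4) - (437 + 19*10) = (5 - 4) - (437 + 190) = 1 - 1*627 = 1 - 627 = -626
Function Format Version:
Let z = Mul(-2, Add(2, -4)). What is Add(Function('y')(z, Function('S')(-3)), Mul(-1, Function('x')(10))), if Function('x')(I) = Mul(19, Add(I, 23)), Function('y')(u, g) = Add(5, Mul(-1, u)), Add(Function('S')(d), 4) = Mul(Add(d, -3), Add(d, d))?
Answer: -626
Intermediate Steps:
Function('S')(d) = Add(-4, Mul(2, d, Add(-3, d))) (Function('S')(d) = Add(-4, Mul(Add(d, -3), Add(d, d))) = Add(-4, Mul(Add(-3, d), Mul(2, d))) = Add(-4, Mul(2, d, Add(-3, d))))
z = 4 (z = Mul(-2, -2) = 4)
Function('x')(I) = Add(437, Mul(19, I)) (Function('x')(I) = Mul(19, Add(23, I)) = Add(437, Mul(19, I)))
Add(Function('y')(z, Function('S')(-3)), Mul(-1, Function('x')(10))) = Add(Add(5, Mul(-1, 4)), Mul(-1, Add(437, Mul(19, 10)))) = Add(Add(5, -4), Mul(-1, Add(437, 190))) = Add(1, Mul(-1, 627)) = Add(1, -627) = -626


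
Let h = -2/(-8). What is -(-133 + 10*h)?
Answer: 261/2 ≈ 130.50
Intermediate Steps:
h = ¼ (h = -2*(-⅛) = ¼ ≈ 0.25000)
-(-133 + 10*h) = -(-133 + 10*(¼)) = -(-133 + 5/2) = -1*(-261/2) = 261/2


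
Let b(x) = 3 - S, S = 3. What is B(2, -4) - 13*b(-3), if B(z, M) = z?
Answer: 2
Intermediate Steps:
b(x) = 0 (b(x) = 3 - 1*3 = 3 - 3 = 0)
B(2, -4) - 13*b(-3) = 2 - 13*0 = 2 + 0 = 2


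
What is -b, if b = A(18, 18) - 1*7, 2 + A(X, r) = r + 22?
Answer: -31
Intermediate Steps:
A(X, r) = 20 + r (A(X, r) = -2 + (r + 22) = -2 + (22 + r) = 20 + r)
b = 31 (b = (20 + 18) - 1*7 = 38 - 7 = 31)
-b = -1*31 = -31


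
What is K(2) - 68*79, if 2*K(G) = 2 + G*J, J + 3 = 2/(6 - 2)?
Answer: -10747/2 ≈ -5373.5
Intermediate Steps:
J = -5/2 (J = -3 + 2/(6 - 2) = -3 + 2/4 = -3 + 2*(¼) = -3 + ½ = -5/2 ≈ -2.5000)
K(G) = 1 - 5*G/4 (K(G) = (2 + G*(-5/2))/2 = (2 - 5*G/2)/2 = 1 - 5*G/4)
K(2) - 68*79 = (1 - 5/4*2) - 68*79 = (1 - 5/2) - 5372 = -3/2 - 5372 = -10747/2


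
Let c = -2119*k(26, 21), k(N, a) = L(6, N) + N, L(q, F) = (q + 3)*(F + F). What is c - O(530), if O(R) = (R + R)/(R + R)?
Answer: -1046787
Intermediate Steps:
O(R) = 1 (O(R) = (2*R)/((2*R)) = (2*R)*(1/(2*R)) = 1)
L(q, F) = 2*F*(3 + q) (L(q, F) = (3 + q)*(2*F) = 2*F*(3 + q))
k(N, a) = 19*N (k(N, a) = 2*N*(3 + 6) + N = 2*N*9 + N = 18*N + N = 19*N)
c = -1046786 (c = -40261*26 = -2119*494 = -1046786)
c - O(530) = -1046786 - 1*1 = -1046786 - 1 = -1046787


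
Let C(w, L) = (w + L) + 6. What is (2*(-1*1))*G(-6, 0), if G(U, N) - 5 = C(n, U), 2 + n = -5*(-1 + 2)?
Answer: 4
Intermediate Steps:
n = -7 (n = -2 - 5*(-1 + 2) = -2 - 5*1 = -2 - 5 = -7)
C(w, L) = 6 + L + w (C(w, L) = (L + w) + 6 = 6 + L + w)
G(U, N) = 4 + U (G(U, N) = 5 + (6 + U - 7) = 5 + (-1 + U) = 4 + U)
(2*(-1*1))*G(-6, 0) = (2*(-1*1))*(4 - 6) = (2*(-1))*(-2) = -2*(-2) = 4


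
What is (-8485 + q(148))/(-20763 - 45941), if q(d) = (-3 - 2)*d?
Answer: 9225/66704 ≈ 0.13830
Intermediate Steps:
q(d) = -5*d
(-8485 + q(148))/(-20763 - 45941) = (-8485 - 5*148)/(-20763 - 45941) = (-8485 - 740)/(-66704) = -9225*(-1/66704) = 9225/66704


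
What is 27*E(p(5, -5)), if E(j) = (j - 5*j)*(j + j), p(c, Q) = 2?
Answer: -864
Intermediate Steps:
E(j) = -8*j**2 (E(j) = (-4*j)*(2*j) = -8*j**2)
27*E(p(5, -5)) = 27*(-8*2**2) = 27*(-8*4) = 27*(-32) = -864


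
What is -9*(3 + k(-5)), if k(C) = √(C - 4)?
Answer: -27 - 27*I ≈ -27.0 - 27.0*I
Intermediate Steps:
k(C) = √(-4 + C)
-9*(3 + k(-5)) = -9*(3 + √(-4 - 5)) = -9*(3 + √(-9)) = -9*(3 + 3*I) = -27 - 27*I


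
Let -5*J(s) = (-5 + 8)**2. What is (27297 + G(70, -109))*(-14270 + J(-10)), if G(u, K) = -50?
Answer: -1944318673/5 ≈ -3.8886e+8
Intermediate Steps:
J(s) = -9/5 (J(s) = -(-5 + 8)**2/5 = -1/5*3**2 = -1/5*9 = -9/5)
(27297 + G(70, -109))*(-14270 + J(-10)) = (27297 - 50)*(-14270 - 9/5) = 27247*(-71359/5) = -1944318673/5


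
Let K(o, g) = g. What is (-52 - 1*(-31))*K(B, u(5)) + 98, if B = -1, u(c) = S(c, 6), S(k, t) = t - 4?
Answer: 56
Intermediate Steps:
S(k, t) = -4 + t
u(c) = 2 (u(c) = -4 + 6 = 2)
(-52 - 1*(-31))*K(B, u(5)) + 98 = (-52 - 1*(-31))*2 + 98 = (-52 + 31)*2 + 98 = -21*2 + 98 = -42 + 98 = 56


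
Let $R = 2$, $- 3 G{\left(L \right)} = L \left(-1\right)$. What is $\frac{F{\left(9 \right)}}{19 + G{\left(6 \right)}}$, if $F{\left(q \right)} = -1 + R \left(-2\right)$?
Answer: $- \frac{5}{21} \approx -0.2381$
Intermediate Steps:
$G{\left(L \right)} = \frac{L}{3}$ ($G{\left(L \right)} = - \frac{L \left(-1\right)}{3} = - \frac{\left(-1\right) L}{3} = \frac{L}{3}$)
$F{\left(q \right)} = -5$ ($F{\left(q \right)} = -1 + 2 \left(-2\right) = -1 - 4 = -5$)
$\frac{F{\left(9 \right)}}{19 + G{\left(6 \right)}} = \frac{1}{19 + \frac{1}{3} \cdot 6} \left(-5\right) = \frac{1}{19 + 2} \left(-5\right) = \frac{1}{21} \left(-5\right) = - \frac{5}{21}$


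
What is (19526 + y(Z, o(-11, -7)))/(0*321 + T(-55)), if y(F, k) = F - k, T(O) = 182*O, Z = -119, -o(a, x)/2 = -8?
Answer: -19391/10010 ≈ -1.9372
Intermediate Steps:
o(a, x) = 16 (o(a, x) = -2*(-8) = 16)
(19526 + y(Z, o(-11, -7)))/(0*321 + T(-55)) = (19526 + (-119 - 1*16))/(0*321 + 182*(-55)) = (19526 + (-119 - 16))/(0 - 10010) = (19526 - 135)/(-10010) = 19391*(-1/10010) = -19391/10010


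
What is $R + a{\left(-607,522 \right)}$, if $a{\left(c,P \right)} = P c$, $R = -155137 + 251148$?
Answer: $-220843$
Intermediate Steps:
$R = 96011$
$R + a{\left(-607,522 \right)} = 96011 + 522 \left(-607\right) = 96011 - 316854 = -220843$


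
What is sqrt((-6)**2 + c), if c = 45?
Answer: 9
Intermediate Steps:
sqrt((-6)**2 + c) = sqrt((-6)**2 + 45) = sqrt(36 + 45) = sqrt(81) = 9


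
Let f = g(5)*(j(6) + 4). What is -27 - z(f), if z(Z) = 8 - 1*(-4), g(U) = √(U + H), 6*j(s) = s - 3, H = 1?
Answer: -39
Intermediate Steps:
j(s) = -½ + s/6 (j(s) = (s - 3)/6 = (-3 + s)/6 = -½ + s/6)
g(U) = √(1 + U) (g(U) = √(U + 1) = √(1 + U))
f = 9*√6/2 (f = √(1 + 5)*((-½ + (⅙)*6) + 4) = √6*((-½ + 1) + 4) = √6*(½ + 4) = √6*(9/2) = 9*√6/2 ≈ 11.023)
z(Z) = 12 (z(Z) = 8 + 4 = 12)
-27 - z(f) = -27 - 1*12 = -27 - 12 = -39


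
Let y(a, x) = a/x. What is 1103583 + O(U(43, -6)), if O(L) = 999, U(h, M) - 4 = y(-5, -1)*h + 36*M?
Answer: 1104582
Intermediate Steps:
U(h, M) = 4 + 5*h + 36*M (U(h, M) = 4 + ((-5/(-1))*h + 36*M) = 4 + ((-5*(-1))*h + 36*M) = 4 + (5*h + 36*M) = 4 + 5*h + 36*M)
1103583 + O(U(43, -6)) = 1103583 + 999 = 1104582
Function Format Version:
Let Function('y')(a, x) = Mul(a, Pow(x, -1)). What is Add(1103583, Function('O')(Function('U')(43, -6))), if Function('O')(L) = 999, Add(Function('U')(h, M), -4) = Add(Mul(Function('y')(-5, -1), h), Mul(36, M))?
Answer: 1104582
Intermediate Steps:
Function('U')(h, M) = Add(4, Mul(5, h), Mul(36, M)) (Function('U')(h, M) = Add(4, Add(Mul(Mul(-5, Pow(-1, -1)), h), Mul(36, M))) = Add(4, Add(Mul(Mul(-5, -1), h), Mul(36, M))) = Add(4, Add(Mul(5, h), Mul(36, M))) = Add(4, Mul(5, h), Mul(36, M)))
Add(1103583, Function('O')(Function('U')(43, -6))) = Add(1103583, 999) = 1104582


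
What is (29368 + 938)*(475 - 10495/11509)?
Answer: 165358021680/11509 ≈ 1.4368e+7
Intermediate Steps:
(29368 + 938)*(475 - 10495/11509) = 30306*(475 - 10495*1/11509) = 30306*(475 - 10495/11509) = 30306*(5456280/11509) = 165358021680/11509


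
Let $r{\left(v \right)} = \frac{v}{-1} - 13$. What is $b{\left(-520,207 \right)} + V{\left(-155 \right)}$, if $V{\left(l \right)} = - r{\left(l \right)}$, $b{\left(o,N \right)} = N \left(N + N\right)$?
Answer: $85556$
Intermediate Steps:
$r{\left(v \right)} = -13 - v$ ($r{\left(v \right)} = v \left(-1\right) - 13 = - v - 13 = -13 - v$)
$b{\left(o,N \right)} = 2 N^{2}$ ($b{\left(o,N \right)} = N 2 N = 2 N^{2}$)
$V{\left(l \right)} = 13 + l$ ($V{\left(l \right)} = - (-13 - l) = 13 + l$)
$b{\left(-520,207 \right)} + V{\left(-155 \right)} = 2 \cdot 207^{2} + \left(13 - 155\right) = 2 \cdot 42849 - 142 = 85698 - 142 = 85556$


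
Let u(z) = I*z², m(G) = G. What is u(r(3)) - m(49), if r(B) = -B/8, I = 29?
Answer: -2875/64 ≈ -44.922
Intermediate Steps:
r(B) = -B/8 (r(B) = -B*(⅛) = -B/8)
u(z) = 29*z²
u(r(3)) - m(49) = 29*(-⅛*3)² - 1*49 = 29*(-3/8)² - 49 = 29*(9/64) - 49 = 261/64 - 49 = -2875/64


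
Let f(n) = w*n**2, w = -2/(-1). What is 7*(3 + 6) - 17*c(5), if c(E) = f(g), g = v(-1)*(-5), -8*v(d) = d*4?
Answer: -299/2 ≈ -149.50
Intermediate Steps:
v(d) = -d/2 (v(d) = -d*4/8 = -d/2)
g = -5/2 (g = -1/2*(-1)*(-5) = (1/2)*(-5) = -5/2 ≈ -2.5000)
w = 2 (w = -2*(-1) = 2)
f(n) = 2*n**2
c(E) = 25/2 (c(E) = 2*(-5/2)**2 = 2*(25/4) = 25/2)
7*(3 + 6) - 17*c(5) = 7*(3 + 6) - 17*25/2 = 7*9 - 425/2 = 63 - 425/2 = -299/2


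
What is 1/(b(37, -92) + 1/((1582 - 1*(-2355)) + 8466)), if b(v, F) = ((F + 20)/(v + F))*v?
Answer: 682165/33041647 ≈ 0.020646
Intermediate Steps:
b(v, F) = v*(20 + F)/(F + v) (b(v, F) = ((20 + F)/(F + v))*v = v*(20 + F)/(F + v))
1/(b(37, -92) + 1/((1582 - 1*(-2355)) + 8466)) = 1/(37*(20 - 92)/(-92 + 37) + 1/((1582 - 1*(-2355)) + 8466)) = 1/(37*(-72)/(-55) + 1/((1582 + 2355) + 8466)) = 1/(37*(-1/55)*(-72) + 1/(3937 + 8466)) = 1/(2664/55 + 1/12403) = 1/(33041647/682165) = 682165/33041647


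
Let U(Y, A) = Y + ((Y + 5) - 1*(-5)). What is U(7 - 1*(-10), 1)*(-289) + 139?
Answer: -12577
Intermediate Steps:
U(Y, A) = 10 + 2*Y (U(Y, A) = Y + ((5 + Y) + 5) = Y + (10 + Y) = 10 + 2*Y)
U(7 - 1*(-10), 1)*(-289) + 139 = (10 + 2*(7 - 1*(-10)))*(-289) + 139 = (10 + 2*(7 + 10))*(-289) + 139 = (10 + 2*17)*(-289) + 139 = (10 + 34)*(-289) + 139 = 44*(-289) + 139 = -12716 + 139 = -12577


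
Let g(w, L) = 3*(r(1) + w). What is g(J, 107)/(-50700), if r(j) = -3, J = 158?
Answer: -31/3380 ≈ -0.0091716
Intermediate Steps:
g(w, L) = -9 + 3*w (g(w, L) = 3*(-3 + w) = -9 + 3*w)
g(J, 107)/(-50700) = (-9 + 3*158)/(-50700) = (-9 + 474)*(-1/50700) = 465*(-1/50700) = -31/3380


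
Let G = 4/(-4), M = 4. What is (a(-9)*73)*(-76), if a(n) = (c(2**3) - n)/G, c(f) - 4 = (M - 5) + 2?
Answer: 77672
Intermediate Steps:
c(f) = 5 (c(f) = 4 + ((4 - 5) + 2) = 4 + (-1 + 2) = 4 + 1 = 5)
G = -1 (G = 4*(-1/4) = -1)
a(n) = -5 + n (a(n) = (5 - n)/(-1) = (5 - n)*(-1) = -5 + n)
(a(-9)*73)*(-76) = ((-5 - 9)*73)*(-76) = -14*73*(-76) = -1022*(-76) = 77672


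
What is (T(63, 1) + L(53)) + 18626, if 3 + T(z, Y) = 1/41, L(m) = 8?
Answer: 763872/41 ≈ 18631.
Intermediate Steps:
T(z, Y) = -122/41 (T(z, Y) = -3 + 1/41 = -122/41)
(T(63, 1) + L(53)) + 18626 = (-122/41 + 8) + 18626 = 206/41 + 18626 = 763872/41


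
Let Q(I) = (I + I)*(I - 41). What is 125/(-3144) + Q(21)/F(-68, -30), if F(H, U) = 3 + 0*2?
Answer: -880445/3144 ≈ -280.04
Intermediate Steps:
Q(I) = 2*I*(-41 + I) (Q(I) = (2*I)*(-41 + I) = 2*I*(-41 + I))
F(H, U) = 3 (F(H, U) = 3 + 0 = 3)
125/(-3144) + Q(21)/F(-68, -30) = 125/(-3144) + (2*21*(-41 + 21))/3 = 125*(-1/3144) + (2*21*(-20))*(1/3) = -125/3144 - 840*1/3 = -125/3144 - 280 = -880445/3144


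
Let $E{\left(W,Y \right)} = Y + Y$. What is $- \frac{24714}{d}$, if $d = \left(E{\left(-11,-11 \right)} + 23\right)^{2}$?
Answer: $-24714$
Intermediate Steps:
$E{\left(W,Y \right)} = 2 Y$
$d = 1$ ($d = \left(2 \left(-11\right) + 23\right)^{2} = \left(-22 + 23\right)^{2} = 1^{2} = 1$)
$- \frac{24714}{d} = - \frac{24714}{1} = \left(-24714\right) 1 = -24714$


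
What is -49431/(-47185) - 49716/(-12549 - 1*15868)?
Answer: 3750530187/1340856145 ≈ 2.7971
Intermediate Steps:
-49431/(-47185) - 49716/(-12549 - 1*15868) = -49431*(-1/47185) - 49716/(-12549 - 15868) = 49431/47185 - 49716/(-28417) = 49431/47185 - 49716*(-1/28417) = 49431/47185 + 49716/28417 = 3750530187/1340856145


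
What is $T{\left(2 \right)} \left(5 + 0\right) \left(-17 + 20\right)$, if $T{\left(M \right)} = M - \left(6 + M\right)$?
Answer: $-90$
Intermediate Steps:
$T{\left(M \right)} = -6$ ($T{\left(M \right)} = M - \left(6 + M\right) = -6$)
$T{\left(2 \right)} \left(5 + 0\right) \left(-17 + 20\right) = - 6 \left(5 + 0\right) \left(-17 + 20\right) = \left(-6\right) 5 \cdot 3 = \left(-30\right) 3 = -90$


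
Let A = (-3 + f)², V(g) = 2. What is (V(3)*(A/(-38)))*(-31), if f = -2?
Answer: 775/19 ≈ 40.789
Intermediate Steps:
A = 25 (A = (-3 - 2)² = (-5)² = 25)
(V(3)*(A/(-38)))*(-31) = (2*(25/(-38)))*(-31) = (2*(25*(-1/38)))*(-31) = (2*(-25/38))*(-31) = -25/19*(-31) = 775/19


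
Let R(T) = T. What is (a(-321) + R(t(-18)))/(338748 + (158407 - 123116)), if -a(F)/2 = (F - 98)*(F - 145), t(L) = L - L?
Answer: -390508/374039 ≈ -1.0440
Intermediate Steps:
t(L) = 0
a(F) = -2*(-145 + F)*(-98 + F) (a(F) = -2*(F - 98)*(F - 145) = -2*(-98 + F)*(-145 + F) = -2*(-145 + F)*(-98 + F))
(a(-321) + R(t(-18)))/(338748 + (158407 - 123116)) = ((-28420 - 2*(-321)**2 + 486*(-321)) + 0)/(338748 + (158407 - 123116)) = ((-28420 - 2*103041 - 156006) + 0)/(338748 + 35291) = ((-28420 - 206082 - 156006) + 0)/374039 = (-390508 + 0)*(1/374039) = -390508*1/374039 = -390508/374039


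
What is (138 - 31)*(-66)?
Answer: -7062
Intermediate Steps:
(138 - 31)*(-66) = 107*(-66) = -7062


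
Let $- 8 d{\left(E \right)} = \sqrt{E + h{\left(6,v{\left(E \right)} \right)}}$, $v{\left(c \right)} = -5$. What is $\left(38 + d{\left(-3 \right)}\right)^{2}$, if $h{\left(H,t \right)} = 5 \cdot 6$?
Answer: $\frac{92443}{64} - \frac{57 \sqrt{3}}{2} \approx 1395.1$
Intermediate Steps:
$h{\left(H,t \right)} = 30$
$d{\left(E \right)} = - \frac{\sqrt{30 + E}}{8}$ ($d{\left(E \right)} = - \frac{\sqrt{E + 30}}{8} = - \frac{\sqrt{30 + E}}{8}$)
$\left(38 + d{\left(-3 \right)}\right)^{2} = \left(38 - \frac{\sqrt{30 - 3}}{8}\right)^{2} = \left(38 - \frac{\sqrt{27}}{8}\right)^{2} = \left(38 - \frac{3 \sqrt{3}}{8}\right)^{2}$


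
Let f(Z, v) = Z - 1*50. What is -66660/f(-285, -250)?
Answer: 13332/67 ≈ 198.99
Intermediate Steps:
f(Z, v) = -50 + Z (f(Z, v) = Z - 50 = -50 + Z)
-66660/f(-285, -250) = -66660/(-50 - 285) = -66660/(-335) = -66660*(-1/335) = 13332/67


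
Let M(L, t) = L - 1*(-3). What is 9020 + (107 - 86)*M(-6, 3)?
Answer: 8957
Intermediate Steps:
M(L, t) = 3 + L (M(L, t) = L + 3 = 3 + L)
9020 + (107 - 86)*M(-6, 3) = 9020 + (107 - 86)*(3 - 6) = 9020 + 21*(-3) = 9020 - 63 = 8957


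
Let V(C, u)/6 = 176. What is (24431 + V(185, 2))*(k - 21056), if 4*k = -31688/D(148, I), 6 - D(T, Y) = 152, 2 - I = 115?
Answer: -39074807849/73 ≈ -5.3527e+8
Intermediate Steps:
I = -113 (I = 2 - 1*115 = 2 - 115 = -113)
D(T, Y) = -146 (D(T, Y) = 6 - 1*152 = 6 - 152 = -146)
V(C, u) = 1056 (V(C, u) = 6*176 = 1056)
k = 3961/73 (k = (-31688/(-146))/4 = (-31688*(-1/146))/4 = (¼)*(15844/73) = 3961/73 ≈ 54.260)
(24431 + V(185, 2))*(k - 21056) = (24431 + 1056)*(3961/73 - 21056) = 25487*(-1533127/73) = -39074807849/73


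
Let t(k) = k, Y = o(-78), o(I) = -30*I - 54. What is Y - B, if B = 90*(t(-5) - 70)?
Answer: 9036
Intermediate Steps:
o(I) = -54 - 30*I
Y = 2286 (Y = -54 - 30*(-78) = -54 + 2340 = 2286)
B = -6750 (B = 90*(-5 - 70) = 90*(-75) = -6750)
Y - B = 2286 - 1*(-6750) = 2286 + 6750 = 9036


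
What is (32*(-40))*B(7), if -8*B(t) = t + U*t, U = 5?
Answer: 6720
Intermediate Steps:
B(t) = -3*t/4 (B(t) = -(t + 5*t)/8 = -3*t/4)
(32*(-40))*B(7) = (32*(-40))*(-¾*7) = -1280*(-21/4) = 6720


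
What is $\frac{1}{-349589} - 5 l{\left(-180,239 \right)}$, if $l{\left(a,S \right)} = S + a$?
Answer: $- \frac{103128756}{349589} \approx -295.0$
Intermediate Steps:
$\frac{1}{-349589} - 5 l{\left(-180,239 \right)} = \frac{1}{-349589} - 5 \left(239 - 180\right) = - \frac{1}{349589} - 295 = - \frac{103128756}{349589}$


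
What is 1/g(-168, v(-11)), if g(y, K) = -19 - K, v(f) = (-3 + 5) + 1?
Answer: -1/22 ≈ -0.045455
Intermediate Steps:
v(f) = 3 (v(f) = 2 + 1 = 3)
1/g(-168, v(-11)) = 1/(-19 - 1*3) = 1/(-19 - 3) = 1/(-22) = -1/22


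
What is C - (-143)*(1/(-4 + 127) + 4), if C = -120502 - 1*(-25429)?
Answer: -11623480/123 ≈ -94500.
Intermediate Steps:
C = -95073 (C = -120502 + 25429 = -95073)
C - (-143)*(1/(-4 + 127) + 4) = -95073 - (-143)*(1/(-4 + 127) + 4) = -95073 - (-143)*(1/123 + 4) = -95073 - (-143)*493/123 = -95073 - 1*(-70499/123) = -95073 + 70499/123 = -11623480/123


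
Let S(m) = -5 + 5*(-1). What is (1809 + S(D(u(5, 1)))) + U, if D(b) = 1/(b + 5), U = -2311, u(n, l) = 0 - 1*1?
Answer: -512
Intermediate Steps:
u(n, l) = -1 (u(n, l) = 0 - 1 = -1)
D(b) = 1/(5 + b)
S(m) = -10 (S(m) = -5 - 5 = -10)
(1809 + S(D(u(5, 1)))) + U = (1809 - 10) - 2311 = 1799 - 2311 = -512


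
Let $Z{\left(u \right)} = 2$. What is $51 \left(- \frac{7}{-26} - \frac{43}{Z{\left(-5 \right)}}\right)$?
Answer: $- \frac{14076}{13} \approx -1082.8$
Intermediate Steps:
$51 \left(- \frac{7}{-26} - \frac{43}{Z{\left(-5 \right)}}\right) = 51 \left(- \frac{7}{-26} - \frac{43}{2}\right) = 51 \left(\left(-7\right) \left(- \frac{1}{26}\right) - \frac{43}{2}\right) = 51 \left(\frac{7}{26} - \frac{43}{2}\right) = 51 \left(- \frac{276}{13}\right) = - \frac{14076}{13}$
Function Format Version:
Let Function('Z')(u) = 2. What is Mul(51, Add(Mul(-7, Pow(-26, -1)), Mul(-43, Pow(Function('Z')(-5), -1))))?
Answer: Rational(-14076, 13) ≈ -1082.8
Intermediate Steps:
Mul(51, Add(Mul(-7, Pow(-26, -1)), Mul(-43, Pow(Function('Z')(-5), -1)))) = Mul(51, Add(Mul(-7, Pow(-26, -1)), Mul(-43, Pow(2, -1)))) = Mul(51, Add(Mul(-7, Rational(-1, 26)), Mul(-43, Rational(1, 2)))) = Mul(51, Add(Rational(7, 26), Rational(-43, 2))) = Mul(51, Rational(-276, 13)) = Rational(-14076, 13)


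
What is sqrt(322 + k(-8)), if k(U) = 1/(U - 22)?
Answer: sqrt(289770)/30 ≈ 17.943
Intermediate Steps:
k(U) = 1/(-22 + U)
sqrt(322 + k(-8)) = sqrt(322 + 1/(-22 - 8)) = sqrt(322 + 1/(-30)) = sqrt(322 - 1/30) = sqrt(9659/30) = sqrt(289770)/30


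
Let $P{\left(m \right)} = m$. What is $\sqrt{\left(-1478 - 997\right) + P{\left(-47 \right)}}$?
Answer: $i \sqrt{2522} \approx 50.22 i$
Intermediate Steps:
$\sqrt{\left(-1478 - 997\right) + P{\left(-47 \right)}} = \sqrt{\left(-1478 - 997\right) - 47} = \sqrt{-2475 - 47} = \sqrt{-2522} = i \sqrt{2522}$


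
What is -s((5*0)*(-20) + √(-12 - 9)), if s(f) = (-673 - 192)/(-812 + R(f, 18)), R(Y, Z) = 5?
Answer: -865/807 ≈ -1.0719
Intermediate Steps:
s(f) = 865/807 (s(f) = (-673 - 192)/(-812 + 5) = -865/(-807) = -865*(-1/807) = 865/807)
-s((5*0)*(-20) + √(-12 - 9)) = -1*865/807 = -865/807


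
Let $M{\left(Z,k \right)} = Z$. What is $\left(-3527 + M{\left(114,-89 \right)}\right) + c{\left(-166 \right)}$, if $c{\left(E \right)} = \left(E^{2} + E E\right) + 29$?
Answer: $51728$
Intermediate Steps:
$c{\left(E \right)} = 29 + 2 E^{2}$ ($c{\left(E \right)} = \left(E^{2} + E^{2}\right) + 29 = 2 E^{2} + 29 = 29 + 2 E^{2}$)
$\left(-3527 + M{\left(114,-89 \right)}\right) + c{\left(-166 \right)} = \left(-3527 + 114\right) + \left(29 + 2 \left(-166\right)^{2}\right) = -3413 + \left(29 + 2 \cdot 27556\right) = -3413 + \left(29 + 55112\right) = -3413 + 55141 = 51728$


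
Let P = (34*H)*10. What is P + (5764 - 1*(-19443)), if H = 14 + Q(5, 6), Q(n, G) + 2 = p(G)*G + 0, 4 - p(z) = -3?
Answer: 43567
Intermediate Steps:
p(z) = 7 (p(z) = 4 - 1*(-3) = 4 + 3 = 7)
Q(n, G) = -2 + 7*G (Q(n, G) = -2 + (7*G + 0) = -2 + 7*G)
H = 54 (H = 14 + (-2 + 7*6) = 14 + (-2 + 42) = 14 + 40 = 54)
P = 18360 (P = (34*54)*10 = 1836*10 = 18360)
P + (5764 - 1*(-19443)) = 18360 + (5764 - 1*(-19443)) = 18360 + (5764 + 19443) = 18360 + 25207 = 43567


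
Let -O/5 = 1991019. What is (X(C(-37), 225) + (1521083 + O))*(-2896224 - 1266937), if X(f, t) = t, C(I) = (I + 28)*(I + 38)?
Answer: 35111213120707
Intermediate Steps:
O = -9955095 (O = -5*1991019 = -9955095)
C(I) = (28 + I)*(38 + I)
(X(C(-37), 225) + (1521083 + O))*(-2896224 - 1266937) = (225 + (1521083 - 9955095))*(-2896224 - 1266937) = (225 - 8434012)*(-4163161) = -8433787*(-4163161) = 35111213120707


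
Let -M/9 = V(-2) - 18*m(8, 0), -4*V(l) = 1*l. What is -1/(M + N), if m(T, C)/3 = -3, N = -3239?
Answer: 2/9403 ≈ 0.00021270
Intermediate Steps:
m(T, C) = -9 (m(T, C) = 3*(-3) = -9)
V(l) = -l/4
M = -2925/2 (M = -9*(-1/4*(-2) - 18*(-9)) = -9*(1/2 + 162) = -9*325/2 = -2925/2 ≈ -1462.5)
-1/(M + N) = -1/(-2925/2 - 3239) = -1/(-9403/2) = -1*(-2/9403) = 2/9403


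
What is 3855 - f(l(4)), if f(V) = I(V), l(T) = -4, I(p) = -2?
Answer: 3857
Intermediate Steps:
f(V) = -2
3855 - f(l(4)) = 3855 - 1*(-2) = 3855 + 2 = 3857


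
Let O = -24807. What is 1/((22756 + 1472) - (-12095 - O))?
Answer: 1/11516 ≈ 8.6836e-5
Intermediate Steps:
1/((22756 + 1472) - (-12095 - O)) = 1/((22756 + 1472) - (-12095 - 1*(-24807))) = 1/(24228 - (-12095 + 24807)) = 1/(24228 - 1*12712) = 1/(24228 - 12712) = 1/11516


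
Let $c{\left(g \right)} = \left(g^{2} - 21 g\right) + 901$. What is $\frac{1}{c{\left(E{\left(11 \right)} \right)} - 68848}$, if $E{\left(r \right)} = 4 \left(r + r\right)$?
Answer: $- \frac{1}{62051} \approx -1.6116 \cdot 10^{-5}$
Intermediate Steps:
$E{\left(r \right)} = 8 r$ ($E{\left(r \right)} = 4 \cdot 2 r = 8 r$)
$c{\left(g \right)} = 901 + g^{2} - 21 g$
$\frac{1}{c{\left(E{\left(11 \right)} \right)} - 68848} = \frac{1}{\left(901 + \left(8 \cdot 11\right)^{2} - 21 \cdot 8 \cdot 11\right) - 68848} = \frac{1}{\left(901 + 88^{2} - 1848\right) - 68848} = \frac{1}{\left(901 + 7744 - 1848\right) - 68848} = \frac{1}{6797 - 68848} = \frac{1}{-62051} = - \frac{1}{62051}$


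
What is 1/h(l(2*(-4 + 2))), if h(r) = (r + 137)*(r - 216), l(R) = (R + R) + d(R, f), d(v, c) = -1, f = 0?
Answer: -1/28800 ≈ -3.4722e-5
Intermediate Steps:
l(R) = -1 + 2*R (l(R) = (R + R) - 1 = 2*R - 1 = -1 + 2*R)
h(r) = (-216 + r)*(137 + r) (h(r) = (137 + r)*(-216 + r) = (-216 + r)*(137 + r))
1/h(l(2*(-4 + 2))) = 1/(-29592 + (-1 + 2*(2*(-4 + 2)))² - 79*(-1 + 2*(2*(-4 + 2)))) = 1/(-29592 + (-1 + 2*(2*(-2)))² - 79*(-1 + 2*(2*(-2)))) = 1/(-29592 + (-1 + 2*(-4))² - 79*(-1 + 2*(-4))) = 1/(-29592 + (-1 - 8)² - 79*(-1 - 8)) = 1/(-29592 + (-9)² - 79*(-9)) = 1/(-29592 + 81 + 711) = 1/(-28800) = -1/28800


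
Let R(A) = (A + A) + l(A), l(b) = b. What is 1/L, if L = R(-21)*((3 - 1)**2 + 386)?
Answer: -1/24570 ≈ -4.0700e-5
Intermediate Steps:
R(A) = 3*A (R(A) = (A + A) + A = 2*A + A = 3*A)
L = -24570 (L = (3*(-21))*((3 - 1)**2 + 386) = -63*(2**2 + 386) = -63*(4 + 386) = -63*390 = -24570)
1/L = 1/(-24570) = -1/24570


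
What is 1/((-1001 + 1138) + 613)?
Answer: 1/750 ≈ 0.0013333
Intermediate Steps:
1/((-1001 + 1138) + 613) = 1/(137 + 613) = 1/750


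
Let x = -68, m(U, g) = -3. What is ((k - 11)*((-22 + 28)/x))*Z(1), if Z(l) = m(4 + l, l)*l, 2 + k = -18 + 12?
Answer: -171/34 ≈ -5.0294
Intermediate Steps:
k = -8 (k = -2 + (-18 + 12) = -2 - 6 = -8)
Z(l) = -3*l
((k - 11)*((-22 + 28)/x))*Z(1) = ((-8 - 11)*((-22 + 28)/(-68)))*(-3*1) = -114*(-1)/68*(-3) = -19*(-3/34)*(-3) = (57/34)*(-3) = -171/34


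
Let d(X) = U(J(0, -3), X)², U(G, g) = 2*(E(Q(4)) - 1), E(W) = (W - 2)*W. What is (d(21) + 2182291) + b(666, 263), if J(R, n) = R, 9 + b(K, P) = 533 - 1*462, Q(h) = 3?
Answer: 2182369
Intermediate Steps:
E(W) = W*(-2 + W) (E(W) = (-2 + W)*W = W*(-2 + W))
b(K, P) = 62 (b(K, P) = -9 + (533 - 1*462) = -9 + (533 - 462) = -9 + 71 = 62)
U(G, g) = 4 (U(G, g) = 2*(3*(-2 + 3) - 1) = 2*(3*1 - 1) = 2*(3 - 1) = 2*2 = 4)
d(X) = 16 (d(X) = 4² = 16)
(d(21) + 2182291) + b(666, 263) = (16 + 2182291) + 62 = 2182307 + 62 = 2182369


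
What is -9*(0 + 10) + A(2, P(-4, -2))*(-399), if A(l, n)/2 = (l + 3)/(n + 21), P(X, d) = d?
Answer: -300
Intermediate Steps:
A(l, n) = 2*(3 + l)/(21 + n) (A(l, n) = 2*((l + 3)/(n + 21)) = 2*((3 + l)/(21 + n)) = 2*(3 + l)/(21 + n))
-9*(0 + 10) + A(2, P(-4, -2))*(-399) = -9*(0 + 10) + (2*(3 + 2)/(21 - 2))*(-399) = -9*10 + (2*5/19)*(-399) = -90 + (2*(1/19)*5)*(-399) = -90 + (10/19)*(-399) = -90 - 210 = -300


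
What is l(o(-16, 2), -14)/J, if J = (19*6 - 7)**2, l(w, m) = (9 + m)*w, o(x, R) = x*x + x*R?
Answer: -1120/11449 ≈ -0.097825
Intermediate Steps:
o(x, R) = x**2 + R*x
l(w, m) = w*(9 + m)
J = 11449 (J = (114 - 7)**2 = 107**2 = 11449)
l(o(-16, 2), -14)/J = ((-16*(2 - 16))*(9 - 14))/11449 = (-16*(-14)*(-5))*(1/11449) = (224*(-5))*(1/11449) = -1120*1/11449 = -1120/11449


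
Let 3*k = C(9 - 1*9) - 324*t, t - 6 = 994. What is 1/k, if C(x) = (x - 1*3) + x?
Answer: -1/108001 ≈ -9.2592e-6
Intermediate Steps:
t = 1000 (t = 6 + 994 = 1000)
C(x) = -3 + 2*x (C(x) = (x - 3) + x = (-3 + x) + x = -3 + 2*x)
k = -108001 (k = ((-3 + 2*(9 - 1*9)) - 324*1000)/3 = ((-3 + 2*(9 - 9)) - 324000)/3 = ((-3 + 2*0) - 324000)/3 = ((-3 + 0) - 324000)/3 = (-3 - 324000)/3 = (⅓)*(-324003) = -108001)
1/k = 1/(-108001) = -1/108001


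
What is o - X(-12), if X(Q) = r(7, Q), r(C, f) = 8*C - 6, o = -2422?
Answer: -2472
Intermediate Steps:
r(C, f) = -6 + 8*C
X(Q) = 50 (X(Q) = -6 + 8*7 = -6 + 56 = 50)
o - X(-12) = -2422 - 1*50 = -2422 - 50 = -2472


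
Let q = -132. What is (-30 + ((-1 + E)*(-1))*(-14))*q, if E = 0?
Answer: 5808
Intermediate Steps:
(-30 + ((-1 + E)*(-1))*(-14))*q = (-30 + ((-1 + 0)*(-1))*(-14))*(-132) = (-30 - 1*(-1)*(-14))*(-132) = (-30 + 1*(-14))*(-132) = (-30 - 14)*(-132) = -44*(-132) = 5808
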